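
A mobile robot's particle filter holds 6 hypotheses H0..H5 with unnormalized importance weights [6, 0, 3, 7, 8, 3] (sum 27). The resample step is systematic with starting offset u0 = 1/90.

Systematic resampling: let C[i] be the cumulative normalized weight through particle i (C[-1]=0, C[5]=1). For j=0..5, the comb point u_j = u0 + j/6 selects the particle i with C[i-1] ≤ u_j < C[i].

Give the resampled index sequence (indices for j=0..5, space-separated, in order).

C = [2/9, 2/9, 1/3, 16/27, 8/9, 1]
j=0: u_0=1/90 ∈ [0, 2/9) → index 0
j=1: u_1=8/45 ∈ [0, 2/9) → index 0
j=2: u_2=31/90 ∈ [1/3, 16/27) → index 3
j=3: u_3=23/45 ∈ [1/3, 16/27) → index 3
j=4: u_4=61/90 ∈ [16/27, 8/9) → index 4
j=5: u_5=38/45 ∈ [16/27, 8/9) → index 4

0 0 3 3 4 4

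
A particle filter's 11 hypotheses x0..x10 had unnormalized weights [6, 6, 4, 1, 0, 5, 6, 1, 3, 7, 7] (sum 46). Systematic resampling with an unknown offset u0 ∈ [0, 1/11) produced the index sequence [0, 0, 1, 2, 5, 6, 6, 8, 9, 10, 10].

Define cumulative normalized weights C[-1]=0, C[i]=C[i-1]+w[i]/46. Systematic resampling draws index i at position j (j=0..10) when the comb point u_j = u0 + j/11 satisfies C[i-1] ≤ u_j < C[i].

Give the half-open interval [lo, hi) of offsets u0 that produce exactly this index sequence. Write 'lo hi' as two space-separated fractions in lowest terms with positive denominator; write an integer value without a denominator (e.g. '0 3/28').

C = [3/23, 6/23, 8/23, 17/46, 17/46, 11/23, 14/23, 29/46, 16/23, 39/46, 1]
j=0 picked index 0: u0 ∈ [0, 3/23)
j=1 picked index 0: u0 ∈ [-1/11, 10/253)
j=2 picked index 1: u0 ∈ [-13/253, 20/253)
j=3 picked index 2: u0 ∈ [-3/253, 19/253)
j=4 picked index 5: u0 ∈ [3/506, 29/253)
j=5 picked index 6: u0 ∈ [6/253, 39/253)
j=6 picked index 6: u0 ∈ [-17/253, 16/253)
j=7 picked index 8: u0 ∈ [-3/506, 15/253)
j=8 picked index 9: u0 ∈ [-8/253, 61/506)
j=9 picked index 10: u0 ∈ [15/506, 2/11)
j=10 picked index 10: u0 ∈ [-31/506, 1/11)
intersection: [15/506, 10/253)

15/506 10/253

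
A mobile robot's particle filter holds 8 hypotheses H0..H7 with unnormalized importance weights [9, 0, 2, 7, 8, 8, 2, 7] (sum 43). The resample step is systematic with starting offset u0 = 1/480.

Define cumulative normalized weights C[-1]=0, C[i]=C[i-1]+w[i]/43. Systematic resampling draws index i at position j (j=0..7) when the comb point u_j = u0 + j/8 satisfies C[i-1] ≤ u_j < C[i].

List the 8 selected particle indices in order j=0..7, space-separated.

C = [9/43, 9/43, 11/43, 18/43, 26/43, 34/43, 36/43, 1]
j=0: u_0=1/480 ∈ [0, 9/43) → index 0
j=1: u_1=61/480 ∈ [0, 9/43) → index 0
j=2: u_2=121/480 ∈ [9/43, 11/43) → index 2
j=3: u_3=181/480 ∈ [11/43, 18/43) → index 3
j=4: u_4=241/480 ∈ [18/43, 26/43) → index 4
j=5: u_5=301/480 ∈ [26/43, 34/43) → index 5
j=6: u_6=361/480 ∈ [26/43, 34/43) → index 5
j=7: u_7=421/480 ∈ [36/43, 1) → index 7

0 0 2 3 4 5 5 7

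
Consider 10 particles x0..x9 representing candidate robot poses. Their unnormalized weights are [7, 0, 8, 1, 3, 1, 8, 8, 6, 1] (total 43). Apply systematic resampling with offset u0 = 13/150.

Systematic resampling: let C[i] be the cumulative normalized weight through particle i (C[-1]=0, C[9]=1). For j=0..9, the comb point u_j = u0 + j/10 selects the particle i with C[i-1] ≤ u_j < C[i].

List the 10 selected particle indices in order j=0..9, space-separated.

0 2 2 4 6 6 7 7 8 9

C = [7/43, 7/43, 15/43, 16/43, 19/43, 20/43, 28/43, 36/43, 42/43, 1]
j=0: u_0=13/150 ∈ [0, 7/43) → index 0
j=1: u_1=14/75 ∈ [7/43, 15/43) → index 2
j=2: u_2=43/150 ∈ [7/43, 15/43) → index 2
j=3: u_3=29/75 ∈ [16/43, 19/43) → index 4
j=4: u_4=73/150 ∈ [20/43, 28/43) → index 6
j=5: u_5=44/75 ∈ [20/43, 28/43) → index 6
j=6: u_6=103/150 ∈ [28/43, 36/43) → index 7
j=7: u_7=59/75 ∈ [28/43, 36/43) → index 7
j=8: u_8=133/150 ∈ [36/43, 42/43) → index 8
j=9: u_9=74/75 ∈ [42/43, 1) → index 9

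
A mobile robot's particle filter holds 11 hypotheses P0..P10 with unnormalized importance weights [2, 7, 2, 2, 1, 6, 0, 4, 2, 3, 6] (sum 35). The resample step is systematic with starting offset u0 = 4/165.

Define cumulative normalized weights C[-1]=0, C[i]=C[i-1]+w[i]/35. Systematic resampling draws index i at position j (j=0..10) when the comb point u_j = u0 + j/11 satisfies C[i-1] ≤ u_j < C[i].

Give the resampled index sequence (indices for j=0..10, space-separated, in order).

C = [2/35, 9/35, 11/35, 13/35, 2/5, 4/7, 4/7, 24/35, 26/35, 29/35, 1]
j=0: u_0=4/165 ∈ [0, 2/35) → index 0
j=1: u_1=19/165 ∈ [2/35, 9/35) → index 1
j=2: u_2=34/165 ∈ [2/35, 9/35) → index 1
j=3: u_3=49/165 ∈ [9/35, 11/35) → index 2
j=4: u_4=64/165 ∈ [13/35, 2/5) → index 4
j=5: u_5=79/165 ∈ [2/5, 4/7) → index 5
j=6: u_6=94/165 ∈ [2/5, 4/7) → index 5
j=7: u_7=109/165 ∈ [4/7, 24/35) → index 7
j=8: u_8=124/165 ∈ [26/35, 29/35) → index 9
j=9: u_9=139/165 ∈ [29/35, 1) → index 10
j=10: u_10=14/15 ∈ [29/35, 1) → index 10

0 1 1 2 4 5 5 7 9 10 10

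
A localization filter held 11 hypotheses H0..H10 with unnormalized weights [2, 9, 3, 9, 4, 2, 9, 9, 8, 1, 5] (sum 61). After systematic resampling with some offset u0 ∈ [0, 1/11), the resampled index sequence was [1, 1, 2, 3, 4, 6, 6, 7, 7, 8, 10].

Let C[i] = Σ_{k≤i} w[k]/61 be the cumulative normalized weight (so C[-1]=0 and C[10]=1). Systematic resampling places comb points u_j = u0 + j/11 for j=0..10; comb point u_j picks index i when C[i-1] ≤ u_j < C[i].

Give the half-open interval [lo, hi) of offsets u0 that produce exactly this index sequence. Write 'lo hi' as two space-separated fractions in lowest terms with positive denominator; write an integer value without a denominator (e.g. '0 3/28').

C = [2/61, 11/61, 14/61, 23/61, 27/61, 29/61, 38/61, 47/61, 55/61, 56/61, 1]
j=0 picked index 1: u0 ∈ [2/61, 11/61)
j=1 picked index 1: u0 ∈ [-39/671, 60/671)
j=2 picked index 2: u0 ∈ [-1/671, 32/671)
j=3 picked index 3: u0 ∈ [-29/671, 70/671)
j=4 picked index 4: u0 ∈ [9/671, 53/671)
j=5 picked index 6: u0 ∈ [14/671, 113/671)
j=6 picked index 6: u0 ∈ [-47/671, 52/671)
j=7 picked index 7: u0 ∈ [-9/671, 90/671)
j=8 picked index 7: u0 ∈ [-70/671, 29/671)
j=9 picked index 8: u0 ∈ [-32/671, 56/671)
j=10 picked index 10: u0 ∈ [6/671, 1/11)
intersection: [2/61, 29/671)

2/61 29/671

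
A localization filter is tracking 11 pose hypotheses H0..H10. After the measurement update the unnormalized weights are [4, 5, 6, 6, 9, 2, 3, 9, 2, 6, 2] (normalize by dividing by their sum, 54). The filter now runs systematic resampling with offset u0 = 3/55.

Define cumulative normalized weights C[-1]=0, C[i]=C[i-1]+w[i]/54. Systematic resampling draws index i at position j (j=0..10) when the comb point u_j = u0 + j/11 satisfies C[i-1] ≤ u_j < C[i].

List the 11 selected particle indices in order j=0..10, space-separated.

C = [2/27, 1/6, 5/18, 7/18, 5/9, 16/27, 35/54, 22/27, 23/27, 26/27, 1]
j=0: u_0=3/55 ∈ [0, 2/27) → index 0
j=1: u_1=8/55 ∈ [2/27, 1/6) → index 1
j=2: u_2=13/55 ∈ [1/6, 5/18) → index 2
j=3: u_3=18/55 ∈ [5/18, 7/18) → index 3
j=4: u_4=23/55 ∈ [7/18, 5/9) → index 4
j=5: u_5=28/55 ∈ [7/18, 5/9) → index 4
j=6: u_6=3/5 ∈ [16/27, 35/54) → index 6
j=7: u_7=38/55 ∈ [35/54, 22/27) → index 7
j=8: u_8=43/55 ∈ [35/54, 22/27) → index 7
j=9: u_9=48/55 ∈ [23/27, 26/27) → index 9
j=10: u_10=53/55 ∈ [26/27, 1) → index 10

0 1 2 3 4 4 6 7 7 9 10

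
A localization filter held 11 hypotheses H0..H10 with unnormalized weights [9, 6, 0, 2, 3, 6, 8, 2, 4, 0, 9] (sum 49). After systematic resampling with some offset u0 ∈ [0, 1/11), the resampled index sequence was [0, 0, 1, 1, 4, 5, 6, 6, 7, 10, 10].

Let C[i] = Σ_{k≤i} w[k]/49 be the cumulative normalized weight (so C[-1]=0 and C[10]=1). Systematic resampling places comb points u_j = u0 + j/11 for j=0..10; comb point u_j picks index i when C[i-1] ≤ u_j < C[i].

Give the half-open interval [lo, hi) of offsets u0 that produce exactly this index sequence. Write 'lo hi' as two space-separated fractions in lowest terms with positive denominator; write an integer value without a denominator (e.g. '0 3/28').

1/539 4/539

C = [9/49, 15/49, 15/49, 17/49, 20/49, 26/49, 34/49, 36/49, 40/49, 40/49, 1]
j=0 picked index 0: u0 ∈ [0, 9/49)
j=1 picked index 0: u0 ∈ [-1/11, 50/539)
j=2 picked index 1: u0 ∈ [1/539, 67/539)
j=3 picked index 1: u0 ∈ [-48/539, 18/539)
j=4 picked index 4: u0 ∈ [-9/539, 24/539)
j=5 picked index 5: u0 ∈ [-25/539, 41/539)
j=6 picked index 6: u0 ∈ [-8/539, 80/539)
j=7 picked index 6: u0 ∈ [-57/539, 31/539)
j=8 picked index 7: u0 ∈ [-18/539, 4/539)
j=9 picked index 10: u0 ∈ [-1/539, 2/11)
j=10 picked index 10: u0 ∈ [-50/539, 1/11)
intersection: [1/539, 4/539)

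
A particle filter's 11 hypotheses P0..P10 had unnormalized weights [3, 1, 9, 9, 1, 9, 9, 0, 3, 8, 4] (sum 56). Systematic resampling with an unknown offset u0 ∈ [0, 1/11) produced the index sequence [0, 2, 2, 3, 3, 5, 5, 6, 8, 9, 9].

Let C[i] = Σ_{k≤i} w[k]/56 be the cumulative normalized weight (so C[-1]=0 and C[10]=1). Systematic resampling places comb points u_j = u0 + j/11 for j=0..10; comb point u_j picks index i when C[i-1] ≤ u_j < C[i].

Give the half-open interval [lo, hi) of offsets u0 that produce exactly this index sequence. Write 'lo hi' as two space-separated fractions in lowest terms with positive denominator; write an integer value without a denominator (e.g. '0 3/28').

3/616 3/154

C = [3/56, 1/14, 13/56, 11/28, 23/56, 4/7, 41/56, 41/56, 11/14, 13/14, 1]
j=0 picked index 0: u0 ∈ [0, 3/56)
j=1 picked index 2: u0 ∈ [-3/154, 87/616)
j=2 picked index 2: u0 ∈ [-17/154, 31/616)
j=3 picked index 3: u0 ∈ [-25/616, 37/308)
j=4 picked index 3: u0 ∈ [-81/616, 9/308)
j=5 picked index 5: u0 ∈ [-27/616, 9/77)
j=6 picked index 5: u0 ∈ [-83/616, 2/77)
j=7 picked index 6: u0 ∈ [-5/77, 59/616)
j=8 picked index 8: u0 ∈ [3/616, 9/154)
j=9 picked index 9: u0 ∈ [-5/154, 17/154)
j=10 picked index 9: u0 ∈ [-19/154, 3/154)
intersection: [3/616, 3/154)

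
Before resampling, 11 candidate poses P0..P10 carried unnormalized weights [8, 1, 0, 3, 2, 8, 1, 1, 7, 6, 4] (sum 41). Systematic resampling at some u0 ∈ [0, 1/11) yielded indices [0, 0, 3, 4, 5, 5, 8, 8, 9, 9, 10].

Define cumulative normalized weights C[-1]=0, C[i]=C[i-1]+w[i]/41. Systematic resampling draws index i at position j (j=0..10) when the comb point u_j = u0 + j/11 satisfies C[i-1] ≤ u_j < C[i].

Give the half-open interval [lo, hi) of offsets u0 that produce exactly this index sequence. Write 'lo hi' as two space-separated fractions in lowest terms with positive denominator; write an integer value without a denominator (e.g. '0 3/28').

C = [8/41, 9/41, 9/41, 12/41, 14/41, 22/41, 23/41, 24/41, 31/41, 37/41, 1]
j=0 picked index 0: u0 ∈ [0, 8/41)
j=1 picked index 0: u0 ∈ [-1/11, 47/451)
j=2 picked index 3: u0 ∈ [17/451, 50/451)
j=3 picked index 4: u0 ∈ [9/451, 31/451)
j=4 picked index 5: u0 ∈ [-10/451, 78/451)
j=5 picked index 5: u0 ∈ [-51/451, 37/451)
j=6 picked index 8: u0 ∈ [18/451, 95/451)
j=7 picked index 8: u0 ∈ [-23/451, 54/451)
j=8 picked index 9: u0 ∈ [13/451, 79/451)
j=9 picked index 9: u0 ∈ [-28/451, 38/451)
j=10 picked index 10: u0 ∈ [-3/451, 1/11)
intersection: [18/451, 31/451)

18/451 31/451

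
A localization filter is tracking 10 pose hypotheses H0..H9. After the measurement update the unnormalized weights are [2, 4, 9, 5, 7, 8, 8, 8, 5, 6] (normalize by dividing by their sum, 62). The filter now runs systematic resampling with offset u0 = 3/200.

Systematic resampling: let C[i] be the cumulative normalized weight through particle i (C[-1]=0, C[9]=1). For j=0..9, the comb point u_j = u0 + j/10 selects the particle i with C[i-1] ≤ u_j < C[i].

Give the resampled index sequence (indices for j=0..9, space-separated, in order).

0 2 2 3 4 5 6 7 7 9

C = [1/31, 3/31, 15/62, 10/31, 27/62, 35/62, 43/62, 51/62, 28/31, 1]
j=0: u_0=3/200 ∈ [0, 1/31) → index 0
j=1: u_1=23/200 ∈ [3/31, 15/62) → index 2
j=2: u_2=43/200 ∈ [3/31, 15/62) → index 2
j=3: u_3=63/200 ∈ [15/62, 10/31) → index 3
j=4: u_4=83/200 ∈ [10/31, 27/62) → index 4
j=5: u_5=103/200 ∈ [27/62, 35/62) → index 5
j=6: u_6=123/200 ∈ [35/62, 43/62) → index 6
j=7: u_7=143/200 ∈ [43/62, 51/62) → index 7
j=8: u_8=163/200 ∈ [43/62, 51/62) → index 7
j=9: u_9=183/200 ∈ [28/31, 1) → index 9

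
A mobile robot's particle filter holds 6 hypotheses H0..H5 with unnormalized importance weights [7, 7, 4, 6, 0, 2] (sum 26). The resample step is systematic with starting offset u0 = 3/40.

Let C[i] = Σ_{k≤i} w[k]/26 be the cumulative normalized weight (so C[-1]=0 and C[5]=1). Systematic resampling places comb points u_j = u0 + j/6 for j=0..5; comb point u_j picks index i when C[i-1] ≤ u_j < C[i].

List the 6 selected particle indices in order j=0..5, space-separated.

0 0 1 2 3 3

C = [7/26, 7/13, 9/13, 12/13, 12/13, 1]
j=0: u_0=3/40 ∈ [0, 7/26) → index 0
j=1: u_1=29/120 ∈ [0, 7/26) → index 0
j=2: u_2=49/120 ∈ [7/26, 7/13) → index 1
j=3: u_3=23/40 ∈ [7/13, 9/13) → index 2
j=4: u_4=89/120 ∈ [9/13, 12/13) → index 3
j=5: u_5=109/120 ∈ [9/13, 12/13) → index 3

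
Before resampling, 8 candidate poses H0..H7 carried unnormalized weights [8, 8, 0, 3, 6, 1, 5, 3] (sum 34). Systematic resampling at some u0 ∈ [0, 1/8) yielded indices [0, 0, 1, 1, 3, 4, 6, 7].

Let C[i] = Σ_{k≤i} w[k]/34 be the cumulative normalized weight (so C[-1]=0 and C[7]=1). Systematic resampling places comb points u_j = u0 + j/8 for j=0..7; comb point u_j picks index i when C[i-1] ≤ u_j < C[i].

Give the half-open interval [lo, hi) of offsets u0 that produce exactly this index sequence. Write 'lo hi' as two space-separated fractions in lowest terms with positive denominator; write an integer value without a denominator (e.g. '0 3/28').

5/136 1/17

C = [4/17, 8/17, 8/17, 19/34, 25/34, 13/17, 31/34, 1]
j=0 picked index 0: u0 ∈ [0, 4/17)
j=1 picked index 0: u0 ∈ [-1/8, 15/136)
j=2 picked index 1: u0 ∈ [-1/68, 15/68)
j=3 picked index 1: u0 ∈ [-19/136, 13/136)
j=4 picked index 3: u0 ∈ [-1/34, 1/17)
j=5 picked index 4: u0 ∈ [-9/136, 15/136)
j=6 picked index 6: u0 ∈ [1/68, 11/68)
j=7 picked index 7: u0 ∈ [5/136, 1/8)
intersection: [5/136, 1/17)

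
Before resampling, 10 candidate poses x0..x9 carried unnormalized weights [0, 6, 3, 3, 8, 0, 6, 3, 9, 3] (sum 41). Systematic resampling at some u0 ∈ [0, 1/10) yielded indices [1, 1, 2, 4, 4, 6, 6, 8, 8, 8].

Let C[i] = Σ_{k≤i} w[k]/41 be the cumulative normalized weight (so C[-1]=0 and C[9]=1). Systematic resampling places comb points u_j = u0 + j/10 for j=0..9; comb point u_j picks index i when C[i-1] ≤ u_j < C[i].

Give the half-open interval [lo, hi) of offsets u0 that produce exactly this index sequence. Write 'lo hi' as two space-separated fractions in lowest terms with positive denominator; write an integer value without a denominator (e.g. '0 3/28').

C = [0, 6/41, 9/41, 12/41, 20/41, 20/41, 26/41, 29/41, 38/41, 1]
j=0 picked index 1: u0 ∈ [0, 6/41)
j=1 picked index 1: u0 ∈ [-1/10, 19/410)
j=2 picked index 2: u0 ∈ [-11/205, 4/205)
j=3 picked index 4: u0 ∈ [-3/410, 77/410)
j=4 picked index 4: u0 ∈ [-22/205, 18/205)
j=5 picked index 6: u0 ∈ [-1/82, 11/82)
j=6 picked index 6: u0 ∈ [-23/205, 7/205)
j=7 picked index 8: u0 ∈ [3/410, 93/410)
j=8 picked index 8: u0 ∈ [-19/205, 26/205)
j=9 picked index 8: u0 ∈ [-79/410, 11/410)
intersection: [3/410, 4/205)

3/410 4/205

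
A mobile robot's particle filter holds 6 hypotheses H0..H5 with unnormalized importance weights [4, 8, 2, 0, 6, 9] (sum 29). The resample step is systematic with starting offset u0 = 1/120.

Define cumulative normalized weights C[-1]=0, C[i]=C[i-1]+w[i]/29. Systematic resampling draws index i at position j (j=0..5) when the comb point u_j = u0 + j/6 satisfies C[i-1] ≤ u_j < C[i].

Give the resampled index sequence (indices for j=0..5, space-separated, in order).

0 1 1 4 4 5

C = [4/29, 12/29, 14/29, 14/29, 20/29, 1]
j=0: u_0=1/120 ∈ [0, 4/29) → index 0
j=1: u_1=7/40 ∈ [4/29, 12/29) → index 1
j=2: u_2=41/120 ∈ [4/29, 12/29) → index 1
j=3: u_3=61/120 ∈ [14/29, 20/29) → index 4
j=4: u_4=27/40 ∈ [14/29, 20/29) → index 4
j=5: u_5=101/120 ∈ [20/29, 1) → index 5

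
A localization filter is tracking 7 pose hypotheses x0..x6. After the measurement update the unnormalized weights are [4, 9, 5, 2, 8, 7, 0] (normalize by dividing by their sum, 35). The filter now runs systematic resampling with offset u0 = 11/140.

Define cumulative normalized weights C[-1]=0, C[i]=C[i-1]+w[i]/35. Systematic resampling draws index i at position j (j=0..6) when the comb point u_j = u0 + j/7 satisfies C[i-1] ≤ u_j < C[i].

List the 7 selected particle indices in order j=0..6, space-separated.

0 1 1 2 4 4 5

C = [4/35, 13/35, 18/35, 4/7, 4/5, 1, 1]
j=0: u_0=11/140 ∈ [0, 4/35) → index 0
j=1: u_1=31/140 ∈ [4/35, 13/35) → index 1
j=2: u_2=51/140 ∈ [4/35, 13/35) → index 1
j=3: u_3=71/140 ∈ [13/35, 18/35) → index 2
j=4: u_4=13/20 ∈ [4/7, 4/5) → index 4
j=5: u_5=111/140 ∈ [4/7, 4/5) → index 4
j=6: u_6=131/140 ∈ [4/5, 1) → index 5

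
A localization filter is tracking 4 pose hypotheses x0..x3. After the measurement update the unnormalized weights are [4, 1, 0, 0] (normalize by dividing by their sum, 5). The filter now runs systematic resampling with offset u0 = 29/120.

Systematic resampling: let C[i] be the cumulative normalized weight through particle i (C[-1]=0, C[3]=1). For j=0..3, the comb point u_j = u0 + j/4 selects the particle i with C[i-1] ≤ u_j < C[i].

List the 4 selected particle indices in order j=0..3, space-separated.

0 0 0 1

C = [4/5, 1, 1, 1]
j=0: u_0=29/120 ∈ [0, 4/5) → index 0
j=1: u_1=59/120 ∈ [0, 4/5) → index 0
j=2: u_2=89/120 ∈ [0, 4/5) → index 0
j=3: u_3=119/120 ∈ [4/5, 1) → index 1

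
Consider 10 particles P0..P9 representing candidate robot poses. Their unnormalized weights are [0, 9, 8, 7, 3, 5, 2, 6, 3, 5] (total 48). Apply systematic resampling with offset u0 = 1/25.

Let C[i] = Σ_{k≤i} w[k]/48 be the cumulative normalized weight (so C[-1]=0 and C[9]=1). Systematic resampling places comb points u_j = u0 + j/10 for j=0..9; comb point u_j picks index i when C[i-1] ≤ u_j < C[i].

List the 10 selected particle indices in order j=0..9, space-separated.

1 1 2 2 3 4 5 7 8 9

C = [0, 3/16, 17/48, 1/2, 9/16, 2/3, 17/24, 5/6, 43/48, 1]
j=0: u_0=1/25 ∈ [0, 3/16) → index 1
j=1: u_1=7/50 ∈ [0, 3/16) → index 1
j=2: u_2=6/25 ∈ [3/16, 17/48) → index 2
j=3: u_3=17/50 ∈ [3/16, 17/48) → index 2
j=4: u_4=11/25 ∈ [17/48, 1/2) → index 3
j=5: u_5=27/50 ∈ [1/2, 9/16) → index 4
j=6: u_6=16/25 ∈ [9/16, 2/3) → index 5
j=7: u_7=37/50 ∈ [17/24, 5/6) → index 7
j=8: u_8=21/25 ∈ [5/6, 43/48) → index 8
j=9: u_9=47/50 ∈ [43/48, 1) → index 9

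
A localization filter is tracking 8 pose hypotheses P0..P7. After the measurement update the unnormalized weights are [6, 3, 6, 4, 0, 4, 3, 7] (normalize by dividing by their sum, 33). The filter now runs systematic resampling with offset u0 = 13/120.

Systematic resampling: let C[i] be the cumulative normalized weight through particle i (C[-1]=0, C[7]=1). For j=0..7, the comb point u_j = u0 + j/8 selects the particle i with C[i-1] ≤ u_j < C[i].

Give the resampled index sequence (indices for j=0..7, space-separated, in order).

C = [2/11, 3/11, 5/11, 19/33, 19/33, 23/33, 26/33, 1]
j=0: u_0=13/120 ∈ [0, 2/11) → index 0
j=1: u_1=7/30 ∈ [2/11, 3/11) → index 1
j=2: u_2=43/120 ∈ [3/11, 5/11) → index 2
j=3: u_3=29/60 ∈ [5/11, 19/33) → index 3
j=4: u_4=73/120 ∈ [19/33, 23/33) → index 5
j=5: u_5=11/15 ∈ [23/33, 26/33) → index 6
j=6: u_6=103/120 ∈ [26/33, 1) → index 7
j=7: u_7=59/60 ∈ [26/33, 1) → index 7

0 1 2 3 5 6 7 7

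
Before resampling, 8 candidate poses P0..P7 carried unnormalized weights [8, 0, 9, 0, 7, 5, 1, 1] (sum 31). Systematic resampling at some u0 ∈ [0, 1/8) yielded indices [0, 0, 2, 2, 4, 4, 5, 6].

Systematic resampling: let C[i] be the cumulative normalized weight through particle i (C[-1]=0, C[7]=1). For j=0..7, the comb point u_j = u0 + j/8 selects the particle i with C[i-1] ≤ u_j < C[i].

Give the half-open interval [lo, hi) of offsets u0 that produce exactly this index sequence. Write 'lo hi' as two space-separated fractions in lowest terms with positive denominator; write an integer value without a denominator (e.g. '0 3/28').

15/248 23/248

C = [8/31, 8/31, 17/31, 17/31, 24/31, 29/31, 30/31, 1]
j=0 picked index 0: u0 ∈ [0, 8/31)
j=1 picked index 0: u0 ∈ [-1/8, 33/248)
j=2 picked index 2: u0 ∈ [1/124, 37/124)
j=3 picked index 2: u0 ∈ [-29/248, 43/248)
j=4 picked index 4: u0 ∈ [3/62, 17/62)
j=5 picked index 4: u0 ∈ [-19/248, 37/248)
j=6 picked index 5: u0 ∈ [3/124, 23/124)
j=7 picked index 6: u0 ∈ [15/248, 23/248)
intersection: [15/248, 23/248)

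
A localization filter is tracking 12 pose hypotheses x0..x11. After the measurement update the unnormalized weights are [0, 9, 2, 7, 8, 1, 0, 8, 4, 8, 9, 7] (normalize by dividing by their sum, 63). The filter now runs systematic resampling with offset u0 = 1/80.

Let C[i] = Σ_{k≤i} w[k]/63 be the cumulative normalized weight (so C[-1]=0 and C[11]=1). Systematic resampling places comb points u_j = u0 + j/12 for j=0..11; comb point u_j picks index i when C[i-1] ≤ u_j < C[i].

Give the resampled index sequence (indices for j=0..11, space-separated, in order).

1 1 3 3 4 7 7 8 9 10 10 11

C = [0, 1/7, 11/63, 2/7, 26/63, 3/7, 3/7, 5/9, 13/21, 47/63, 8/9, 1]
j=0: u_0=1/80 ∈ [0, 1/7) → index 1
j=1: u_1=23/240 ∈ [0, 1/7) → index 1
j=2: u_2=43/240 ∈ [11/63, 2/7) → index 3
j=3: u_3=21/80 ∈ [11/63, 2/7) → index 3
j=4: u_4=83/240 ∈ [2/7, 26/63) → index 4
j=5: u_5=103/240 ∈ [3/7, 5/9) → index 7
j=6: u_6=41/80 ∈ [3/7, 5/9) → index 7
j=7: u_7=143/240 ∈ [5/9, 13/21) → index 8
j=8: u_8=163/240 ∈ [13/21, 47/63) → index 9
j=9: u_9=61/80 ∈ [47/63, 8/9) → index 10
j=10: u_10=203/240 ∈ [47/63, 8/9) → index 10
j=11: u_11=223/240 ∈ [8/9, 1) → index 11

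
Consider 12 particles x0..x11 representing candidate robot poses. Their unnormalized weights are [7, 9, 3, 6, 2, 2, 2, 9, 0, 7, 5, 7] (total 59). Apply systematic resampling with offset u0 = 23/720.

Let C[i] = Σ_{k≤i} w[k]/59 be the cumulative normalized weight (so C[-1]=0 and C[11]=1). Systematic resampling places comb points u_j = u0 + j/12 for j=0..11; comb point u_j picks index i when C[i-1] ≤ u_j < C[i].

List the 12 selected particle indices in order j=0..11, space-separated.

0 0 1 2 3 4 7 7 9 9 10 11

C = [7/59, 16/59, 19/59, 25/59, 27/59, 29/59, 31/59, 40/59, 40/59, 47/59, 52/59, 1]
j=0: u_0=23/720 ∈ [0, 7/59) → index 0
j=1: u_1=83/720 ∈ [0, 7/59) → index 0
j=2: u_2=143/720 ∈ [7/59, 16/59) → index 1
j=3: u_3=203/720 ∈ [16/59, 19/59) → index 2
j=4: u_4=263/720 ∈ [19/59, 25/59) → index 3
j=5: u_5=323/720 ∈ [25/59, 27/59) → index 4
j=6: u_6=383/720 ∈ [31/59, 40/59) → index 7
j=7: u_7=443/720 ∈ [31/59, 40/59) → index 7
j=8: u_8=503/720 ∈ [40/59, 47/59) → index 9
j=9: u_9=563/720 ∈ [40/59, 47/59) → index 9
j=10: u_10=623/720 ∈ [47/59, 52/59) → index 10
j=11: u_11=683/720 ∈ [52/59, 1) → index 11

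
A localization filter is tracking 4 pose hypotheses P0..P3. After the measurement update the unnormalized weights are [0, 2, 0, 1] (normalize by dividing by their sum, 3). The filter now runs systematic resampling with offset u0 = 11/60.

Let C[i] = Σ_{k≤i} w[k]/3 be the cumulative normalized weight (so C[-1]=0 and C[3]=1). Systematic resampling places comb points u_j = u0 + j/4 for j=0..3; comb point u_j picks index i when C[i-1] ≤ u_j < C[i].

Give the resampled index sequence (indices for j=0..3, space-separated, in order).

C = [0, 2/3, 2/3, 1]
j=0: u_0=11/60 ∈ [0, 2/3) → index 1
j=1: u_1=13/30 ∈ [0, 2/3) → index 1
j=2: u_2=41/60 ∈ [2/3, 1) → index 3
j=3: u_3=14/15 ∈ [2/3, 1) → index 3

1 1 3 3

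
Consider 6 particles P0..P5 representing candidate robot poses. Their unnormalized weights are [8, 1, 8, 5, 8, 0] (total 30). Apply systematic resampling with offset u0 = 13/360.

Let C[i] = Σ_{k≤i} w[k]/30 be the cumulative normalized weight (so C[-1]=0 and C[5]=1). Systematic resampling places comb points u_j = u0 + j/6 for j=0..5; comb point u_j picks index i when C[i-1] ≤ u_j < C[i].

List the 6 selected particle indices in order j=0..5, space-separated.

0 0 2 2 3 4

C = [4/15, 3/10, 17/30, 11/15, 1, 1]
j=0: u_0=13/360 ∈ [0, 4/15) → index 0
j=1: u_1=73/360 ∈ [0, 4/15) → index 0
j=2: u_2=133/360 ∈ [3/10, 17/30) → index 2
j=3: u_3=193/360 ∈ [3/10, 17/30) → index 2
j=4: u_4=253/360 ∈ [17/30, 11/15) → index 3
j=5: u_5=313/360 ∈ [11/15, 1) → index 4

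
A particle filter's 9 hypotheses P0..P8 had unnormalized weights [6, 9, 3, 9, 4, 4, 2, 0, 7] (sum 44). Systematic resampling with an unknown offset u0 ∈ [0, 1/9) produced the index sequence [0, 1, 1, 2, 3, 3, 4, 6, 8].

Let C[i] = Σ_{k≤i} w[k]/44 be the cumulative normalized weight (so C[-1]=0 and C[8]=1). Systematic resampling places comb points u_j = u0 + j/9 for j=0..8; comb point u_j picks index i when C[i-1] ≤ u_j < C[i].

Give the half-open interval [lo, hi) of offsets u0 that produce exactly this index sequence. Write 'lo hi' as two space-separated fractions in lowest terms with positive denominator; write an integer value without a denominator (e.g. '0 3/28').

C = [3/22, 15/44, 9/22, 27/44, 31/44, 35/44, 37/44, 37/44, 1]
j=0 picked index 0: u0 ∈ [0, 3/22)
j=1 picked index 1: u0 ∈ [5/198, 91/396)
j=2 picked index 1: u0 ∈ [-17/198, 47/396)
j=3 picked index 2: u0 ∈ [1/132, 5/66)
j=4 picked index 3: u0 ∈ [-7/198, 67/396)
j=5 picked index 3: u0 ∈ [-29/198, 23/396)
j=6 picked index 4: u0 ∈ [-7/132, 5/132)
j=7 picked index 6: u0 ∈ [7/396, 25/396)
j=8 picked index 8: u0 ∈ [-19/396, 1/9)
intersection: [5/198, 5/132)

5/198 5/132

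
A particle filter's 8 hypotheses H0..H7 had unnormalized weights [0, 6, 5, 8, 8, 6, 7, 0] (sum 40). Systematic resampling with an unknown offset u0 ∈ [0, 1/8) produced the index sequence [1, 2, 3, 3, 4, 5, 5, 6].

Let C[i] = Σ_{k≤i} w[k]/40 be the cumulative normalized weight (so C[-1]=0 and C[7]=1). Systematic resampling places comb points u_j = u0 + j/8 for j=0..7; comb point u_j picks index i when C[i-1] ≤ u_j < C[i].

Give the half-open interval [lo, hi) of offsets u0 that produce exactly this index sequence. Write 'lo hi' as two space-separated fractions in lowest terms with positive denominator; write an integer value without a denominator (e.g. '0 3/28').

1/20 3/40

C = [0, 3/20, 11/40, 19/40, 27/40, 33/40, 1, 1]
j=0 picked index 1: u0 ∈ [0, 3/20)
j=1 picked index 2: u0 ∈ [1/40, 3/20)
j=2 picked index 3: u0 ∈ [1/40, 9/40)
j=3 picked index 3: u0 ∈ [-1/10, 1/10)
j=4 picked index 4: u0 ∈ [-1/40, 7/40)
j=5 picked index 5: u0 ∈ [1/20, 1/5)
j=6 picked index 5: u0 ∈ [-3/40, 3/40)
j=7 picked index 6: u0 ∈ [-1/20, 1/8)
intersection: [1/20, 3/40)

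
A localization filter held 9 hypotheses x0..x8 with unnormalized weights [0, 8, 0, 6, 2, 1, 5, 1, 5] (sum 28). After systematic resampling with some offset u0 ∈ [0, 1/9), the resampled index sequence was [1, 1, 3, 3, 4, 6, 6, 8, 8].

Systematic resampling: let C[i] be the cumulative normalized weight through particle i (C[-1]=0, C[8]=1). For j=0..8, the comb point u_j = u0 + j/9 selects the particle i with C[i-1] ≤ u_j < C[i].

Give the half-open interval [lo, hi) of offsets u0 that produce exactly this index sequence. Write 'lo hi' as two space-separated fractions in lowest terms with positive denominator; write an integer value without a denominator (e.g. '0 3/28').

C = [0, 2/7, 2/7, 1/2, 4/7, 17/28, 11/14, 23/28, 1]
j=0 picked index 1: u0 ∈ [0, 2/7)
j=1 picked index 1: u0 ∈ [-1/9, 11/63)
j=2 picked index 3: u0 ∈ [4/63, 5/18)
j=3 picked index 3: u0 ∈ [-1/21, 1/6)
j=4 picked index 4: u0 ∈ [1/18, 8/63)
j=5 picked index 6: u0 ∈ [13/252, 29/126)
j=6 picked index 6: u0 ∈ [-5/84, 5/42)
j=7 picked index 8: u0 ∈ [11/252, 2/9)
j=8 picked index 8: u0 ∈ [-17/252, 1/9)
intersection: [4/63, 1/9)

4/63 1/9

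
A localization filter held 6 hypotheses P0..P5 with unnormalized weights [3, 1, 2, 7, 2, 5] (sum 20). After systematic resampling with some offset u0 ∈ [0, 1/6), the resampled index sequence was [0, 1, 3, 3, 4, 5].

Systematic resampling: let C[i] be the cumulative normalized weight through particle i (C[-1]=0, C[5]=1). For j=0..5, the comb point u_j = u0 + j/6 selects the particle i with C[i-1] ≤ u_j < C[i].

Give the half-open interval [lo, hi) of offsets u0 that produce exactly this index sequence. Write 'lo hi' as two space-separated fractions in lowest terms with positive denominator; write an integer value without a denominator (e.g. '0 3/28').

0 1/30

C = [3/20, 1/5, 3/10, 13/20, 3/4, 1]
j=0 picked index 0: u0 ∈ [0, 3/20)
j=1 picked index 1: u0 ∈ [-1/60, 1/30)
j=2 picked index 3: u0 ∈ [-1/30, 19/60)
j=3 picked index 3: u0 ∈ [-1/5, 3/20)
j=4 picked index 4: u0 ∈ [-1/60, 1/12)
j=5 picked index 5: u0 ∈ [-1/12, 1/6)
intersection: [0, 1/30)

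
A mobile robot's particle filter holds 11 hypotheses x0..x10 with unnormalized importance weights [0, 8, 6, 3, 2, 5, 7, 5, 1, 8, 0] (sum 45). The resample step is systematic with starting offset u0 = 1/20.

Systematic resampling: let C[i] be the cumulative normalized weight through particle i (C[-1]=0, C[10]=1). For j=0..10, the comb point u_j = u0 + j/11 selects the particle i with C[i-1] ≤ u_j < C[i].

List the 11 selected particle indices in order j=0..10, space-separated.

C = [0, 8/45, 14/45, 17/45, 19/45, 8/15, 31/45, 4/5, 37/45, 1, 1]
j=0: u_0=1/20 ∈ [0, 8/45) → index 1
j=1: u_1=31/220 ∈ [0, 8/45) → index 1
j=2: u_2=51/220 ∈ [8/45, 14/45) → index 2
j=3: u_3=71/220 ∈ [14/45, 17/45) → index 3
j=4: u_4=91/220 ∈ [17/45, 19/45) → index 4
j=5: u_5=111/220 ∈ [19/45, 8/15) → index 5
j=6: u_6=131/220 ∈ [8/15, 31/45) → index 6
j=7: u_7=151/220 ∈ [8/15, 31/45) → index 6
j=8: u_8=171/220 ∈ [31/45, 4/5) → index 7
j=9: u_9=191/220 ∈ [37/45, 1) → index 9
j=10: u_10=211/220 ∈ [37/45, 1) → index 9

1 1 2 3 4 5 6 6 7 9 9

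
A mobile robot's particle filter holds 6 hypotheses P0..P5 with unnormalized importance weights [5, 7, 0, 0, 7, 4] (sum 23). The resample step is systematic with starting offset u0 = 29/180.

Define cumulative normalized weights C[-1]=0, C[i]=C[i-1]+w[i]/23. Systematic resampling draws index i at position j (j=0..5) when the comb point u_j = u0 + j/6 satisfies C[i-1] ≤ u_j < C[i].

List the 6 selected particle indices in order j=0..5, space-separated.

0 1 1 4 5 5

C = [5/23, 12/23, 12/23, 12/23, 19/23, 1]
j=0: u_0=29/180 ∈ [0, 5/23) → index 0
j=1: u_1=59/180 ∈ [5/23, 12/23) → index 1
j=2: u_2=89/180 ∈ [5/23, 12/23) → index 1
j=3: u_3=119/180 ∈ [12/23, 19/23) → index 4
j=4: u_4=149/180 ∈ [19/23, 1) → index 5
j=5: u_5=179/180 ∈ [19/23, 1) → index 5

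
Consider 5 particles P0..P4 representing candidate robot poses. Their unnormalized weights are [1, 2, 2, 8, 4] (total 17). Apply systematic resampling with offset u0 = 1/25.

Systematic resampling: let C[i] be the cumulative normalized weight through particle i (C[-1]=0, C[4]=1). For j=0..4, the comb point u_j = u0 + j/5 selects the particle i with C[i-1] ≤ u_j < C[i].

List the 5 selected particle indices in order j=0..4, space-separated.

0 2 3 3 4

C = [1/17, 3/17, 5/17, 13/17, 1]
j=0: u_0=1/25 ∈ [0, 1/17) → index 0
j=1: u_1=6/25 ∈ [3/17, 5/17) → index 2
j=2: u_2=11/25 ∈ [5/17, 13/17) → index 3
j=3: u_3=16/25 ∈ [5/17, 13/17) → index 3
j=4: u_4=21/25 ∈ [13/17, 1) → index 4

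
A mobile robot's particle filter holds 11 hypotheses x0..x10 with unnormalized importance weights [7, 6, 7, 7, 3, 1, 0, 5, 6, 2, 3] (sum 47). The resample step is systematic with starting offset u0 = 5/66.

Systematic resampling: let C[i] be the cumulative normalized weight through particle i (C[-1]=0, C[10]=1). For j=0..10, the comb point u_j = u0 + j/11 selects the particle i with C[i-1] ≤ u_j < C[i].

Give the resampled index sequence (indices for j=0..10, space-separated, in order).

0 1 1 2 3 3 4 7 8 9 10

C = [7/47, 13/47, 20/47, 27/47, 30/47, 31/47, 31/47, 36/47, 42/47, 44/47, 1]
j=0: u_0=5/66 ∈ [0, 7/47) → index 0
j=1: u_1=1/6 ∈ [7/47, 13/47) → index 1
j=2: u_2=17/66 ∈ [7/47, 13/47) → index 1
j=3: u_3=23/66 ∈ [13/47, 20/47) → index 2
j=4: u_4=29/66 ∈ [20/47, 27/47) → index 3
j=5: u_5=35/66 ∈ [20/47, 27/47) → index 3
j=6: u_6=41/66 ∈ [27/47, 30/47) → index 4
j=7: u_7=47/66 ∈ [31/47, 36/47) → index 7
j=8: u_8=53/66 ∈ [36/47, 42/47) → index 8
j=9: u_9=59/66 ∈ [42/47, 44/47) → index 9
j=10: u_10=65/66 ∈ [44/47, 1) → index 10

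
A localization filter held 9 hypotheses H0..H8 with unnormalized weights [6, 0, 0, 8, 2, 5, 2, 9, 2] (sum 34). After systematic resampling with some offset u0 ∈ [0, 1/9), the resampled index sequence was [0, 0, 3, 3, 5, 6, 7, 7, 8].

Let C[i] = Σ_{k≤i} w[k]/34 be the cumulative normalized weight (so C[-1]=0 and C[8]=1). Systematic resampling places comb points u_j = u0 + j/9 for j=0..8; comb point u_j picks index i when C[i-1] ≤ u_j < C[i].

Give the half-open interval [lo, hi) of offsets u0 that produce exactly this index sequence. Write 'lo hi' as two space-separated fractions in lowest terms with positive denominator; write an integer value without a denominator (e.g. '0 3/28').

19/306 10/153

C = [3/17, 3/17, 3/17, 7/17, 8/17, 21/34, 23/34, 16/17, 1]
j=0 picked index 0: u0 ∈ [0, 3/17)
j=1 picked index 0: u0 ∈ [-1/9, 10/153)
j=2 picked index 3: u0 ∈ [-7/153, 29/153)
j=3 picked index 3: u0 ∈ [-8/51, 4/51)
j=4 picked index 5: u0 ∈ [4/153, 53/306)
j=5 picked index 6: u0 ∈ [19/306, 37/306)
j=6 picked index 7: u0 ∈ [1/102, 14/51)
j=7 picked index 7: u0 ∈ [-31/306, 25/153)
j=8 picked index 8: u0 ∈ [8/153, 1/9)
intersection: [19/306, 10/153)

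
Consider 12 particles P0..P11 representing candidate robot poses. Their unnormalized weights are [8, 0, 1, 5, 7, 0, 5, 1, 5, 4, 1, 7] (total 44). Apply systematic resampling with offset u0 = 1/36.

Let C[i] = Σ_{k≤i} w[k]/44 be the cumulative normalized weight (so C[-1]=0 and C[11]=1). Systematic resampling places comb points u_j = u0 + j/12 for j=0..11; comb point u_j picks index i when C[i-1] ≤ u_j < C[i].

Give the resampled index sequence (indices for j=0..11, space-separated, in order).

0 0 2 3 4 4 6 7 8 9 11 11

C = [2/11, 2/11, 9/44, 7/22, 21/44, 21/44, 13/22, 27/44, 8/11, 9/11, 37/44, 1]
j=0: u_0=1/36 ∈ [0, 2/11) → index 0
j=1: u_1=1/9 ∈ [0, 2/11) → index 0
j=2: u_2=7/36 ∈ [2/11, 9/44) → index 2
j=3: u_3=5/18 ∈ [9/44, 7/22) → index 3
j=4: u_4=13/36 ∈ [7/22, 21/44) → index 4
j=5: u_5=4/9 ∈ [7/22, 21/44) → index 4
j=6: u_6=19/36 ∈ [21/44, 13/22) → index 6
j=7: u_7=11/18 ∈ [13/22, 27/44) → index 7
j=8: u_8=25/36 ∈ [27/44, 8/11) → index 8
j=9: u_9=7/9 ∈ [8/11, 9/11) → index 9
j=10: u_10=31/36 ∈ [37/44, 1) → index 11
j=11: u_11=17/18 ∈ [37/44, 1) → index 11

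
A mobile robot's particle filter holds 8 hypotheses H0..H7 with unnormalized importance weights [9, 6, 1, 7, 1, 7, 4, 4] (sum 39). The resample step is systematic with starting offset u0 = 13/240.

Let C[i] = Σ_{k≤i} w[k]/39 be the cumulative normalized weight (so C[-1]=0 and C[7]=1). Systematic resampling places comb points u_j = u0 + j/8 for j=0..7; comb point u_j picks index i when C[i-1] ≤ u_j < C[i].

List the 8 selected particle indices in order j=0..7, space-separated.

C = [3/13, 5/13, 16/39, 23/39, 8/13, 31/39, 35/39, 1]
j=0: u_0=13/240 ∈ [0, 3/13) → index 0
j=1: u_1=43/240 ∈ [0, 3/13) → index 0
j=2: u_2=73/240 ∈ [3/13, 5/13) → index 1
j=3: u_3=103/240 ∈ [16/39, 23/39) → index 3
j=4: u_4=133/240 ∈ [16/39, 23/39) → index 3
j=5: u_5=163/240 ∈ [8/13, 31/39) → index 5
j=6: u_6=193/240 ∈ [31/39, 35/39) → index 6
j=7: u_7=223/240 ∈ [35/39, 1) → index 7

0 0 1 3 3 5 6 7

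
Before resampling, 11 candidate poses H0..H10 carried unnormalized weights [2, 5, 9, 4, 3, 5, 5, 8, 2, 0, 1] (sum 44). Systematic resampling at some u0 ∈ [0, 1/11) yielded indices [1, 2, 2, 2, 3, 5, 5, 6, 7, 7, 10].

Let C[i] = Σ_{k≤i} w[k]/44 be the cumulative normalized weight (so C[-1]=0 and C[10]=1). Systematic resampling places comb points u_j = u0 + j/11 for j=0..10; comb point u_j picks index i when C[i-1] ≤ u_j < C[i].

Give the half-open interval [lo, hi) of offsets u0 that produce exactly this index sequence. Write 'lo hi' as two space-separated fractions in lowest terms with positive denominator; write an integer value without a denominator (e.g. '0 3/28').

C = [1/22, 7/44, 4/11, 5/11, 23/44, 7/11, 3/4, 41/44, 43/44, 43/44, 1]
j=0 picked index 1: u0 ∈ [1/22, 7/44)
j=1 picked index 2: u0 ∈ [3/44, 3/11)
j=2 picked index 2: u0 ∈ [-1/44, 2/11)
j=3 picked index 2: u0 ∈ [-5/44, 1/11)
j=4 picked index 3: u0 ∈ [0, 1/11)
j=5 picked index 5: u0 ∈ [3/44, 2/11)
j=6 picked index 5: u0 ∈ [-1/44, 1/11)
j=7 picked index 6: u0 ∈ [0, 5/44)
j=8 picked index 7: u0 ∈ [1/44, 9/44)
j=9 picked index 7: u0 ∈ [-3/44, 5/44)
j=10 picked index 10: u0 ∈ [3/44, 1/11)
intersection: [3/44, 1/11)

3/44 1/11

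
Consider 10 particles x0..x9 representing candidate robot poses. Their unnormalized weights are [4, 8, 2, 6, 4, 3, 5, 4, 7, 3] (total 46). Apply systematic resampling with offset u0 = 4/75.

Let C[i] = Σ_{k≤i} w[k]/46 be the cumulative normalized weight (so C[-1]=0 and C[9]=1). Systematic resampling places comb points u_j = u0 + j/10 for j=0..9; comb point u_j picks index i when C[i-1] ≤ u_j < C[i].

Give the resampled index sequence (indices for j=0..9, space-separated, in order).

C = [2/23, 6/23, 7/23, 10/23, 12/23, 27/46, 16/23, 18/23, 43/46, 1]
j=0: u_0=4/75 ∈ [0, 2/23) → index 0
j=1: u_1=23/150 ∈ [2/23, 6/23) → index 1
j=2: u_2=19/75 ∈ [2/23, 6/23) → index 1
j=3: u_3=53/150 ∈ [7/23, 10/23) → index 3
j=4: u_4=34/75 ∈ [10/23, 12/23) → index 4
j=5: u_5=83/150 ∈ [12/23, 27/46) → index 5
j=6: u_6=49/75 ∈ [27/46, 16/23) → index 6
j=7: u_7=113/150 ∈ [16/23, 18/23) → index 7
j=8: u_8=64/75 ∈ [18/23, 43/46) → index 8
j=9: u_9=143/150 ∈ [43/46, 1) → index 9

0 1 1 3 4 5 6 7 8 9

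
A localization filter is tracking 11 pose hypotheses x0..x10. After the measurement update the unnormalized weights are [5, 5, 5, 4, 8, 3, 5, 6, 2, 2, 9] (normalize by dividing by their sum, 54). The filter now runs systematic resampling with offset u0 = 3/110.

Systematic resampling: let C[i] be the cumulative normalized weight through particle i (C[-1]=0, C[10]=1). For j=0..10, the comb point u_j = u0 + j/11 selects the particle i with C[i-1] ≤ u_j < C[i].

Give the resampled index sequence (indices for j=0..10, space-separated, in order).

C = [5/54, 5/27, 5/18, 19/54, 1/2, 5/9, 35/54, 41/54, 43/54, 5/6, 1]
j=0: u_0=3/110 ∈ [0, 5/54) → index 0
j=1: u_1=13/110 ∈ [5/54, 5/27) → index 1
j=2: u_2=23/110 ∈ [5/27, 5/18) → index 2
j=3: u_3=3/10 ∈ [5/18, 19/54) → index 3
j=4: u_4=43/110 ∈ [19/54, 1/2) → index 4
j=5: u_5=53/110 ∈ [19/54, 1/2) → index 4
j=6: u_6=63/110 ∈ [5/9, 35/54) → index 6
j=7: u_7=73/110 ∈ [35/54, 41/54) → index 7
j=8: u_8=83/110 ∈ [35/54, 41/54) → index 7
j=9: u_9=93/110 ∈ [5/6, 1) → index 10
j=10: u_10=103/110 ∈ [5/6, 1) → index 10

0 1 2 3 4 4 6 7 7 10 10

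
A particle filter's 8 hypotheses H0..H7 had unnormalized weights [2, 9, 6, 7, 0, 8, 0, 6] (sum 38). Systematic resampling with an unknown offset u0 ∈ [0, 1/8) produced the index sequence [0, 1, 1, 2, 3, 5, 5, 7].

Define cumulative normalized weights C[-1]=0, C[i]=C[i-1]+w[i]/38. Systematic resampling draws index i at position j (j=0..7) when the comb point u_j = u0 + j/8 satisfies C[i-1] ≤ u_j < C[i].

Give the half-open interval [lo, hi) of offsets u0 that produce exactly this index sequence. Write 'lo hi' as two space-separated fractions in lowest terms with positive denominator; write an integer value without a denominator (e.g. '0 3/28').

1/152 3/76

C = [1/19, 11/38, 17/38, 12/19, 12/19, 16/19, 16/19, 1]
j=0 picked index 0: u0 ∈ [0, 1/19)
j=1 picked index 1: u0 ∈ [-11/152, 25/152)
j=2 picked index 1: u0 ∈ [-15/76, 3/76)
j=3 picked index 2: u0 ∈ [-13/152, 11/152)
j=4 picked index 3: u0 ∈ [-1/19, 5/38)
j=5 picked index 5: u0 ∈ [1/152, 33/152)
j=6 picked index 5: u0 ∈ [-9/76, 7/76)
j=7 picked index 7: u0 ∈ [-5/152, 1/8)
intersection: [1/152, 3/76)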